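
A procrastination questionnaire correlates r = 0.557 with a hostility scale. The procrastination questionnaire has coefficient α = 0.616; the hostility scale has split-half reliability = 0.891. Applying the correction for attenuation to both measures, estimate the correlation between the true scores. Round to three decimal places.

r_true = r_obs / √(r_xx · r_yy) = 0.557 / √(0.616 × 0.891) = 0.557 / √0.548856 = 0.557 / 0.7408 ≈ 0.752.

0.752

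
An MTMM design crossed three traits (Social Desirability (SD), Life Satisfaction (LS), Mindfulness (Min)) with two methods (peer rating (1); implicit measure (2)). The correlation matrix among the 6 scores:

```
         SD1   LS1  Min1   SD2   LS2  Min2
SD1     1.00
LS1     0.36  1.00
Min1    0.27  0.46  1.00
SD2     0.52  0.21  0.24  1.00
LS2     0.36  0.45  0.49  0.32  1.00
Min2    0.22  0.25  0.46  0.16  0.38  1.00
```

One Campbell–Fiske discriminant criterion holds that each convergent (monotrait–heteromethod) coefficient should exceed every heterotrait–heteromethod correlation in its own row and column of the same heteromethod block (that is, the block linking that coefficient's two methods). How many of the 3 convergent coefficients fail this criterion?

Convergent coefficients and their comparison sets:
SD (methods 1·2): 0.52 vs {0.36, 0.21, 0.22, 0.24} → pass.
LS (methods 1·2): 0.45 vs {0.21, 0.36, 0.25, 0.49} → fail.
Min (methods 1·2): 0.46 vs {0.24, 0.22, 0.49, 0.25} → fail.
2 of 3 fail.

2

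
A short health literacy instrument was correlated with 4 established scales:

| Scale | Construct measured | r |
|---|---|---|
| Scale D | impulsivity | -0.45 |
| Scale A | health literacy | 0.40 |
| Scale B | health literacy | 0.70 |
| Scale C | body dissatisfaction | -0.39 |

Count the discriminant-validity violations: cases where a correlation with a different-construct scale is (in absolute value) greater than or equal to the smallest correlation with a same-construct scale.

Convergent (same construct = health literacy): Scale A, Scale B.
Smallest convergent = 0.40. Discriminant |r|: 0.45, 0.39; count ≥ 0.40 → 1.

1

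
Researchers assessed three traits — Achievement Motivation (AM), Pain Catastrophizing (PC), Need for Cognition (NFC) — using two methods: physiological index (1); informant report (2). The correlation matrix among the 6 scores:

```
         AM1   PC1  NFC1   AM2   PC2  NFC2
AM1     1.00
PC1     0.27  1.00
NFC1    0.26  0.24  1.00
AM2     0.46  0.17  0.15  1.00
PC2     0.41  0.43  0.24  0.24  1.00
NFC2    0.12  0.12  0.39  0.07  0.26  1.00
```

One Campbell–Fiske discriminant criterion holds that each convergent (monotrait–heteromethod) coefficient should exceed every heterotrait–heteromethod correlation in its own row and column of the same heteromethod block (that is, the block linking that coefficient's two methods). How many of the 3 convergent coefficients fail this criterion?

0

Checking each validity diagonal entry against its comparison values:
AM (methods 1·2): 0.46 vs {0.41, 0.17, 0.12, 0.15} → pass.
PC (methods 1·2): 0.43 vs {0.17, 0.41, 0.12, 0.24} → pass.
NFC (methods 1·2): 0.39 vs {0.15, 0.12, 0.24, 0.12} → pass.
0 of 3 fail.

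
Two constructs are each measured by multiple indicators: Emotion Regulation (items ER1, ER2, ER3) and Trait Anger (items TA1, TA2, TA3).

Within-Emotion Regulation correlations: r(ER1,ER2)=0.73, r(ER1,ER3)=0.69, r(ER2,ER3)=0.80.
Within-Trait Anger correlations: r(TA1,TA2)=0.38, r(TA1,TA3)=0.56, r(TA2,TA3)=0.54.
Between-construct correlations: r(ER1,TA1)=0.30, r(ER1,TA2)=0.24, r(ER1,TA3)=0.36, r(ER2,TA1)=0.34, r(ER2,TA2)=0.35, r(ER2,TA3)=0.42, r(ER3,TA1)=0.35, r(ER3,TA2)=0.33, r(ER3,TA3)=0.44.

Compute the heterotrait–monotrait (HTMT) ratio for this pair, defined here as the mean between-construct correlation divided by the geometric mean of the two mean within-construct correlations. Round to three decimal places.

Mean between = 3.13/9 = 0.3478.
Mean within-ER = 2.22/3 = 0.7400; mean within-TA = 1.48/3 = 0.4933.
Geometric mean = √(0.7400 × 0.4933) = 0.6042.
HTMT = 0.3478 / 0.6042 = 0.576.

0.576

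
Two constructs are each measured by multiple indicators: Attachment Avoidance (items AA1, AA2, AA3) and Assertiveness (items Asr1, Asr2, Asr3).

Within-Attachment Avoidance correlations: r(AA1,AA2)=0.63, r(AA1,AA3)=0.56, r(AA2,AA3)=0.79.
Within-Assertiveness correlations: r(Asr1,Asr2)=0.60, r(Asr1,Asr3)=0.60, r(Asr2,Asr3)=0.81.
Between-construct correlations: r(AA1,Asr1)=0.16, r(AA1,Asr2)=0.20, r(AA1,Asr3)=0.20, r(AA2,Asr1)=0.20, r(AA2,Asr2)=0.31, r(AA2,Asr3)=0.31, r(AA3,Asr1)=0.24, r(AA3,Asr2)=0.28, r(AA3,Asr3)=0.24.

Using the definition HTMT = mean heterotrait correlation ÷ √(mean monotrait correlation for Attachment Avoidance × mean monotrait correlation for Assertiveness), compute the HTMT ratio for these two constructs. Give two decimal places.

0.36

Mean between = 2.14/9 = 0.2378.
Mean within-AA = 1.98/3 = 0.6600; mean within-Asr = 2.01/3 = 0.6700.
Geometric mean = √(0.6600 × 0.6700) = 0.6650.
HTMT = 0.2378 / 0.6650 = 0.36.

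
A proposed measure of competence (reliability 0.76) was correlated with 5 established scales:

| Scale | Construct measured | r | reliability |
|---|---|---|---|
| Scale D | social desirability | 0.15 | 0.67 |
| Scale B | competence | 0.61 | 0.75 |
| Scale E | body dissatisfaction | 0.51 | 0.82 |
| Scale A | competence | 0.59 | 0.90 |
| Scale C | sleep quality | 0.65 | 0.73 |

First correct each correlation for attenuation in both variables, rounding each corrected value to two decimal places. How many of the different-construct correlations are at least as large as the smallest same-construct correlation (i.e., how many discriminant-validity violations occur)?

Disattenuated r (r / √(r_scale · r_new)):
  Scale D (disc): 0.15 / √(0.67·0.76) = 0.21
  Scale B (conv): 0.61 / √(0.75·0.76) = 0.81
  Scale E (disc): 0.51 / √(0.82·0.76) = 0.65
  Scale A (conv): 0.59 / √(0.90·0.76) = 0.71
  Scale C (disc): 0.65 / √(0.73·0.76) = 0.87
Smallest convergent = 0.71. Discriminant values: 0.21, 0.65, 0.87; count ≥ 0.71 → 1.

1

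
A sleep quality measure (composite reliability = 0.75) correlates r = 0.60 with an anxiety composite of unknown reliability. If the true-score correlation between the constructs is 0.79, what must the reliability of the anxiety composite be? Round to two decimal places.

r_true = r_obs / √(r_xx · r_yy) ⇒ 0.79 = 0.60 / √(0.75 · r_yy).
√(0.75 · r_yy) = 0.60 / 0.79 = 0.7595; 0.75 · r_yy = 0.5768; r_yy = 0.5768 / 0.75 ≈ 0.77.

0.77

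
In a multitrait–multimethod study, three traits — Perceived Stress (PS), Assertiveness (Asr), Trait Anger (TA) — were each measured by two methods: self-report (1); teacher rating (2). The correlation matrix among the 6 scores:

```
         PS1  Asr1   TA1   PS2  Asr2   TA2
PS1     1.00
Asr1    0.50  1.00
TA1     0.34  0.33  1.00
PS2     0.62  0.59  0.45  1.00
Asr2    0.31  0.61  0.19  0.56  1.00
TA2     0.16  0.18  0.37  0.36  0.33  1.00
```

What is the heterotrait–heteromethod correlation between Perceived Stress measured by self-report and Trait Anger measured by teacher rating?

Different traits and methods: r(PS1, TA2) = 0.16.

0.16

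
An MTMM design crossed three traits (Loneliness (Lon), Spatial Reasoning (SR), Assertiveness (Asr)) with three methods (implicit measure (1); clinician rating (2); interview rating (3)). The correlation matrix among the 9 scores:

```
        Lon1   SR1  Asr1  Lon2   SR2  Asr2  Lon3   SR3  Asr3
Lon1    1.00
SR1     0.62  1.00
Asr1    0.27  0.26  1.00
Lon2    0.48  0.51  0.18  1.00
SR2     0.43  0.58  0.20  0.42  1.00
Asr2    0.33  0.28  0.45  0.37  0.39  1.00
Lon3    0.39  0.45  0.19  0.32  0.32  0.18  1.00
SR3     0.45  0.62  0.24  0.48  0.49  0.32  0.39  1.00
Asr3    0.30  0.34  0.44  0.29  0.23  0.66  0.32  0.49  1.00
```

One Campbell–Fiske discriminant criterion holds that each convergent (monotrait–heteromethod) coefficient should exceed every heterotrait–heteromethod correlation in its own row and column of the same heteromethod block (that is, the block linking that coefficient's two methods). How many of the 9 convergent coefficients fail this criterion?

3

Checking each validity diagonal entry against its comparison values:
Lon (methods 1·2): 0.48 vs {0.43, 0.51, 0.33, 0.18} → fail.
Lon (methods 1·3): 0.39 vs {0.45, 0.45, 0.30, 0.19} → fail.
Lon (methods 2·3): 0.32 vs {0.48, 0.32, 0.29, 0.18} → fail.
SR (methods 1·2): 0.58 vs {0.51, 0.43, 0.28, 0.20} → pass.
SR (methods 1·3): 0.62 vs {0.45, 0.45, 0.34, 0.24} → pass.
SR (methods 2·3): 0.49 vs {0.32, 0.48, 0.23, 0.32} → pass.
Asr (methods 1·2): 0.45 vs {0.18, 0.33, 0.20, 0.28} → pass.
Asr (methods 1·3): 0.44 vs {0.19, 0.30, 0.24, 0.34} → pass.
Asr (methods 2·3): 0.66 vs {0.18, 0.29, 0.32, 0.23} → pass.
3 of 9 fail.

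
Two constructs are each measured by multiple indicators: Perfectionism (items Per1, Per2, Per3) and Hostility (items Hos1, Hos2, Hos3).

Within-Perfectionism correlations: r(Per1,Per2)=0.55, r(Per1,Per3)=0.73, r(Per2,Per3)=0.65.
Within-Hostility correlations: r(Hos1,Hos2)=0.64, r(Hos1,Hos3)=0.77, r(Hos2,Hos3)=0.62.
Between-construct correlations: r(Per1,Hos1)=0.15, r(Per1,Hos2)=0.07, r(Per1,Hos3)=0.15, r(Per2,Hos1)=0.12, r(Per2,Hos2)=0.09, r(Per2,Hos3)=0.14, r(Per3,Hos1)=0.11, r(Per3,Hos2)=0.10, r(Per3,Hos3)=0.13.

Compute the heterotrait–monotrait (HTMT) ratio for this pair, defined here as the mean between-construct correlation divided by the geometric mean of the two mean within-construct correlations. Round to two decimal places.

Between-construct mean = 1.06/9 = 0.1178.
Mean within-Per = 1.93/3 = 0.6433; mean within-Hos = 2.03/3 = 0.6767.
Geometric mean = √(0.6433 × 0.6767) = 0.6598.
HTMT = 0.1178 / 0.6598 = 0.18.

0.18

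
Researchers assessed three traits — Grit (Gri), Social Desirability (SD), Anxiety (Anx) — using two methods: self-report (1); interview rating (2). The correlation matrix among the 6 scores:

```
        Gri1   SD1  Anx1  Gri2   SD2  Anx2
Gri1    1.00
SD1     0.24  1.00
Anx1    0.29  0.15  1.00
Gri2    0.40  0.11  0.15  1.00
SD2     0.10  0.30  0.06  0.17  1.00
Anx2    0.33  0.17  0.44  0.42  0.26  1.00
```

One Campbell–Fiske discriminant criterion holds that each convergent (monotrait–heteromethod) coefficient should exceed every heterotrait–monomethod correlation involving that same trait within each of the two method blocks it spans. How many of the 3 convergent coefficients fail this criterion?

Each convergent coefficient versus the relevant comparison correlations:
Gri (methods 1·2): 0.40 vs {0.24, 0.17, 0.29, 0.42} → fail.
SD (methods 1·2): 0.30 vs {0.24, 0.17, 0.15, 0.26} → pass.
Anx (methods 1·2): 0.44 vs {0.29, 0.42, 0.15, 0.26} → pass.
1 of 3 fail.

1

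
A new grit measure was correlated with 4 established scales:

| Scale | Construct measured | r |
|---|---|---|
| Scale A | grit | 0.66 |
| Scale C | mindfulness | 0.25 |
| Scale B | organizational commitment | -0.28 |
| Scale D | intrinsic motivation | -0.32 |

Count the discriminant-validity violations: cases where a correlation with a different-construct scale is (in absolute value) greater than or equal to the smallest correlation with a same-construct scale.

0

Convergent (same construct = grit): Scale A.
Smallest convergent = 0.66. Discriminant |r|: 0.25, 0.28, 0.32; count ≥ 0.66 → 0.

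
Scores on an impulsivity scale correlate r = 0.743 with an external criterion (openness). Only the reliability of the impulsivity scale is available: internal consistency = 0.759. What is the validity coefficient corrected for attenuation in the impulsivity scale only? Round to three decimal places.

Single correction: r_c = r_obs / √r_xx = 0.743 / √0.759 = 0.743 / 0.8712 ≈ 0.853.

0.853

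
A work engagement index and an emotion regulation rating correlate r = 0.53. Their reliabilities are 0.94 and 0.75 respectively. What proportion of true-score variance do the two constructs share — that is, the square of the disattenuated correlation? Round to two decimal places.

Disattenuated r = 0.53 / √(0.94 × 0.75) = 0.53 / 0.8396 = 0.6313.
Shared true-score variance = 0.6313² = 0.3985 ≈ 0.40.

0.40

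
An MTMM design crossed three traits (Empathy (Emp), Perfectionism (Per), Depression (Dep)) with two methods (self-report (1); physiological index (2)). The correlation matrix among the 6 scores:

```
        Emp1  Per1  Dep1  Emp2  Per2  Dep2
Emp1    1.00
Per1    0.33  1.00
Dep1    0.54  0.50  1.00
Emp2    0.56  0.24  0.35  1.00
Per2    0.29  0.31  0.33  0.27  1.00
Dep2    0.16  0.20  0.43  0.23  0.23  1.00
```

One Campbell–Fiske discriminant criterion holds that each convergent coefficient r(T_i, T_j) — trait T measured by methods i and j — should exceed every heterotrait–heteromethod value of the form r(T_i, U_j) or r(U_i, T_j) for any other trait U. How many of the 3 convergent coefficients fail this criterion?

Checking each validity diagonal entry against its comparison values:
Emp (methods 1·2): 0.56 vs {0.29, 0.24, 0.16, 0.35} → pass.
Per (methods 1·2): 0.31 vs {0.24, 0.29, 0.20, 0.33} → fail.
Dep (methods 1·2): 0.43 vs {0.35, 0.16, 0.33, 0.20} → pass.
1 of 3 fail.

1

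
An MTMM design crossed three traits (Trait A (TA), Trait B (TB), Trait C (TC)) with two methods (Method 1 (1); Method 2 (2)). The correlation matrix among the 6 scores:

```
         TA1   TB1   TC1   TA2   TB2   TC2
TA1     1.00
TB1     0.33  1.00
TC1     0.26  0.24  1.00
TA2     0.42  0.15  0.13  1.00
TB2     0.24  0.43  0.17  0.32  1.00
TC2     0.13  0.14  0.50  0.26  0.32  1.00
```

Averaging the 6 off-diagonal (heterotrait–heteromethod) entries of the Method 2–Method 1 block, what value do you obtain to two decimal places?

0.16

HTHM values (method 2 × method 1): 0.15, 0.13, 0.24, 0.17, 0.13, 0.14; mean = 0.96/6 = 0.16.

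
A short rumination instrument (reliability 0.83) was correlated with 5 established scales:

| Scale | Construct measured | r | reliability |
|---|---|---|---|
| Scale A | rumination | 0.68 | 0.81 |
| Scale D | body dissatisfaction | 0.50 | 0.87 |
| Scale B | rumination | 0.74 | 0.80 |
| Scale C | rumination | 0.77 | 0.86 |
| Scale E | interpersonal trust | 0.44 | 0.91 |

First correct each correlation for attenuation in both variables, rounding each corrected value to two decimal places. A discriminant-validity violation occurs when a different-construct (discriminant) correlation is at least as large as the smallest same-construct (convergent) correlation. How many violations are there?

Disattenuated r (r / √(r_scale · r_new)):
  Scale A (conv): 0.68 / √(0.81·0.83) = 0.83
  Scale D (disc): 0.50 / √(0.87·0.83) = 0.59
  Scale B (conv): 0.74 / √(0.80·0.83) = 0.91
  Scale C (conv): 0.77 / √(0.86·0.83) = 0.91
  Scale E (disc): 0.44 / √(0.91·0.83) = 0.51
Smallest convergent = 0.83. Discriminant values: 0.59, 0.51; count ≥ 0.83 → 0.

0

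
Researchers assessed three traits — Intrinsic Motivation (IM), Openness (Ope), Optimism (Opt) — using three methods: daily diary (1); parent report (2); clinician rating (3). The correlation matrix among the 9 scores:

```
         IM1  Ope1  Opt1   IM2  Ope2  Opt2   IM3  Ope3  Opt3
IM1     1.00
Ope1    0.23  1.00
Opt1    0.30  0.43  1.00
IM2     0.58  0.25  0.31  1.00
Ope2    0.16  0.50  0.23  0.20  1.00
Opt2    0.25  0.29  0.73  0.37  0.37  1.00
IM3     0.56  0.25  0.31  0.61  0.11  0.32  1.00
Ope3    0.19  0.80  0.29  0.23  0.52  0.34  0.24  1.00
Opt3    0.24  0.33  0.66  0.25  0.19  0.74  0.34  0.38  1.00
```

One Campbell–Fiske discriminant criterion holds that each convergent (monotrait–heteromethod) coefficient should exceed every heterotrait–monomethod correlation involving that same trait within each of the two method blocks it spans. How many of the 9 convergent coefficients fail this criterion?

Each convergent coefficient versus the relevant comparison correlations:
IM (methods 1·2): 0.58 vs {0.23, 0.20, 0.30, 0.37} → pass.
IM (methods 1·3): 0.56 vs {0.23, 0.24, 0.30, 0.34} → pass.
IM (methods 2·3): 0.61 vs {0.20, 0.24, 0.37, 0.34} → pass.
Ope (methods 1·2): 0.50 vs {0.23, 0.20, 0.43, 0.37} → pass.
Ope (methods 1·3): 0.80 vs {0.23, 0.24, 0.43, 0.38} → pass.
Ope (methods 2·3): 0.52 vs {0.20, 0.24, 0.37, 0.38} → pass.
Opt (methods 1·2): 0.73 vs {0.30, 0.37, 0.43, 0.37} → pass.
Opt (methods 1·3): 0.66 vs {0.30, 0.34, 0.43, 0.38} → pass.
Opt (methods 2·3): 0.74 vs {0.37, 0.34, 0.37, 0.38} → pass.
0 of 9 fail.

0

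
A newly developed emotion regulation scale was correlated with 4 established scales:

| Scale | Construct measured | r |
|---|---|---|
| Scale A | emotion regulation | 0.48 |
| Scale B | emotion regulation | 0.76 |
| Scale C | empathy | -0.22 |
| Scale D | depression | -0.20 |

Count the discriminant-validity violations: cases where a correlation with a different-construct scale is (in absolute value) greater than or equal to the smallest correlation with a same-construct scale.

0

Convergent (same construct = emotion regulation): Scale A, Scale B.
Smallest convergent = 0.48. Discriminant |r|: 0.22, 0.20; count ≥ 0.48 → 0.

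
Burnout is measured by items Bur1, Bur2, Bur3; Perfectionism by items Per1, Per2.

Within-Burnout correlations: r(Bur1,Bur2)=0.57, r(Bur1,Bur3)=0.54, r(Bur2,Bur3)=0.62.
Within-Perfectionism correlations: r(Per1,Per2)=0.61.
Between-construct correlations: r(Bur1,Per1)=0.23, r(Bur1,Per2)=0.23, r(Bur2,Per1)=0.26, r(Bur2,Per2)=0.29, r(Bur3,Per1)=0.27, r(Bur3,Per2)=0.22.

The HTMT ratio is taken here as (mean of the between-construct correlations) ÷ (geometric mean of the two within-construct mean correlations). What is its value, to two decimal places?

Mean heterotrait r = 1.50/6 = 0.2500.
Mean within-Bur = 1.73/3 = 0.5767; mean within-Per = 0.61/1 = 0.6100.
Geometric mean = √(0.5767 × 0.6100) = 0.5931.
HTMT = 0.2500 / 0.5931 = 0.42.

0.42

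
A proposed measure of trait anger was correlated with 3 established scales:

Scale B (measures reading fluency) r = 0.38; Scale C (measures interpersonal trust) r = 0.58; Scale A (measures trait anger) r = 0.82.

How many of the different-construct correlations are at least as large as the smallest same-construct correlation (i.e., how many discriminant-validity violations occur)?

Convergent (same construct = trait anger): Scale A.
Smallest convergent = 0.82. Discriminant values: 0.38, 0.58; count ≥ 0.82 → 0.

0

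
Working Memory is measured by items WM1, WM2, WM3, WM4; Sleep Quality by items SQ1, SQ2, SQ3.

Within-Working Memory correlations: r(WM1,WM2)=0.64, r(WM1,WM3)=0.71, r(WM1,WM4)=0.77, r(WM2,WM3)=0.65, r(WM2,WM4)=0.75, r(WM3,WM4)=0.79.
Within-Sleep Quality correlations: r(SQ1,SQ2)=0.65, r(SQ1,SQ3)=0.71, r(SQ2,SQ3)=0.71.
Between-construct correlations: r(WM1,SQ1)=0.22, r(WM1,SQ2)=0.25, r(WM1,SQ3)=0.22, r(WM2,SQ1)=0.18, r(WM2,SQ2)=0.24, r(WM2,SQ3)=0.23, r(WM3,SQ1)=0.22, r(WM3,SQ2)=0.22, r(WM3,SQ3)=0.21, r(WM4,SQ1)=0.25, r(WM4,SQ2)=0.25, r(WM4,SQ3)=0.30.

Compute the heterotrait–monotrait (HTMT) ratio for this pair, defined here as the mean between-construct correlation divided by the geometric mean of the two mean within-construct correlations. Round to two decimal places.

0.33

Mean heterotrait r = 2.79/12 = 0.2325.
Mean within-WM = 4.31/6 = 0.7183; mean within-SQ = 2.07/3 = 0.6900.
Geometric mean = √(0.7183 × 0.6900) = 0.7040.
HTMT = 0.2325 / 0.7040 = 0.33.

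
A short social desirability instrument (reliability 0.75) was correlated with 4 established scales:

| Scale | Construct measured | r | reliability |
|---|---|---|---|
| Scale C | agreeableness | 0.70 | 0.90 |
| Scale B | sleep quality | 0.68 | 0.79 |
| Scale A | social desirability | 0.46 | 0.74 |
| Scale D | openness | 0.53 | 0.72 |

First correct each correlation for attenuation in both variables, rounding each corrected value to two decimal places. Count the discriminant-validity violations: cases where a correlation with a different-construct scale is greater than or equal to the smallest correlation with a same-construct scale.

3

Disattenuated r (r / √(r_scale · r_new)):
  Scale C (disc): 0.70 / √(0.90·0.75) = 0.85
  Scale B (disc): 0.68 / √(0.79·0.75) = 0.88
  Scale A (conv): 0.46 / √(0.74·0.75) = 0.62
  Scale D (disc): 0.53 / √(0.72·0.75) = 0.72
Smallest convergent = 0.62. Discriminant values: 0.85, 0.88, 0.72; count ≥ 0.62 → 3.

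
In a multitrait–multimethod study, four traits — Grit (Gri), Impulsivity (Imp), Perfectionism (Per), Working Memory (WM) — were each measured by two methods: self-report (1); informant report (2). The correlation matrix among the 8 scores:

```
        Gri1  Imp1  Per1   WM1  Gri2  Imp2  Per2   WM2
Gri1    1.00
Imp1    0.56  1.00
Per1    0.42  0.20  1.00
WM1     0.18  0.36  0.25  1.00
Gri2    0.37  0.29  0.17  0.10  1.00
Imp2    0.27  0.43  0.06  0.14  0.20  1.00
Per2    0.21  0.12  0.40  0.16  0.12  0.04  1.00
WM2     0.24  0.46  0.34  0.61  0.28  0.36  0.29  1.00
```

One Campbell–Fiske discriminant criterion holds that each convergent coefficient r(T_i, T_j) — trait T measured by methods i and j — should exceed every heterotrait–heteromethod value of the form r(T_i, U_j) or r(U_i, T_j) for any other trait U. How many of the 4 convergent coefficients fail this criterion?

1

Checking each validity diagonal entry against its comparison values:
Gri (methods 1·2): 0.37 vs {0.27, 0.29, 0.21, 0.17, 0.24, 0.10} → pass.
Imp (methods 1·2): 0.43 vs {0.29, 0.27, 0.12, 0.06, 0.46, 0.14} → fail.
Per (methods 1·2): 0.40 vs {0.17, 0.21, 0.06, 0.12, 0.34, 0.16} → pass.
WM (methods 1·2): 0.61 vs {0.10, 0.24, 0.14, 0.46, 0.16, 0.34} → pass.
1 of 4 fail.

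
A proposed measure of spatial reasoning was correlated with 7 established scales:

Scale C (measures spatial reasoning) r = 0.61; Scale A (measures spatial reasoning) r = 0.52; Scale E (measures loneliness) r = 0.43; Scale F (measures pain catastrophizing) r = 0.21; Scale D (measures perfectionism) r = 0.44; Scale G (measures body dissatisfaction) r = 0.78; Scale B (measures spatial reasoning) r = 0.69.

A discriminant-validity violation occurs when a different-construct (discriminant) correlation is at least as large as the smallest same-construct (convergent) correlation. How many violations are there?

Convergent (same construct = spatial reasoning): Scale C, Scale A, Scale B.
Smallest convergent = 0.52. Discriminant values: 0.43, 0.21, 0.44, 0.78; count ≥ 0.52 → 1.

1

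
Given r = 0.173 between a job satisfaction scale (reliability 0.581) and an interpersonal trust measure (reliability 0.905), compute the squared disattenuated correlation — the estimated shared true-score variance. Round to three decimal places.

0.057

Disattenuated r = 0.173 / √(0.581 × 0.905) = 0.173 / 0.7251 = 0.2386.
Shared true-score variance = 0.2386² = 0.0569 ≈ 0.057.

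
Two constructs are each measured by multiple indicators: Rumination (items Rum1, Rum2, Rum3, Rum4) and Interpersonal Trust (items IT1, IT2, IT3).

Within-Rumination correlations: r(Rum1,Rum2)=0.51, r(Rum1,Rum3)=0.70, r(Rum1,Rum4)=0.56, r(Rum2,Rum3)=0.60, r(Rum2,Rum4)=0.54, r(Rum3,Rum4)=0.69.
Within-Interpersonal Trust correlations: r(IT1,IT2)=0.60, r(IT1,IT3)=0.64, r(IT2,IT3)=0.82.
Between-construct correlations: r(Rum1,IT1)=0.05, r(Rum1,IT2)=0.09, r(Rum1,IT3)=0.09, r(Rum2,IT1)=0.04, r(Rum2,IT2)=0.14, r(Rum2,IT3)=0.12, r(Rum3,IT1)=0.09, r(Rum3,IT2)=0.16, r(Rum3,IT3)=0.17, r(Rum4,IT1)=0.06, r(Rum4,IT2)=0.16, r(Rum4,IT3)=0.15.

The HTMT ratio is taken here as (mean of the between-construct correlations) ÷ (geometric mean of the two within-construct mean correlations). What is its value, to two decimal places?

Between-construct mean = 1.32/12 = 0.1100.
Mean within-Rum = 3.60/6 = 0.6000; mean within-IT = 2.06/3 = 0.6867.
Geometric mean = √(0.6000 × 0.6867) = 0.6419.
HTMT = 0.1100 / 0.6419 = 0.17.

0.17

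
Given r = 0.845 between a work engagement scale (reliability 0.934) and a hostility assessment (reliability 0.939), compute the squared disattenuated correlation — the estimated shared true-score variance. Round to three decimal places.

Disattenuated r = 0.845 / √(0.934 × 0.939) = 0.845 / 0.9365 = 0.9023.
Shared true-score variance = 0.9023² = 0.8141 ≈ 0.814.

0.814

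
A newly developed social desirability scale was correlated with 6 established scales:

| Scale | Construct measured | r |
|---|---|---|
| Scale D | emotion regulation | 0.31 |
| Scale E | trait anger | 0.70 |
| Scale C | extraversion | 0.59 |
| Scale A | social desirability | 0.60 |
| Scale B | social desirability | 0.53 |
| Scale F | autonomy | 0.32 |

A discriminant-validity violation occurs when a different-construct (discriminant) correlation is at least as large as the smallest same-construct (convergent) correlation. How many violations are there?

Convergent (same construct = social desirability): Scale A, Scale B.
Smallest convergent = 0.53. Discriminant values: 0.31, 0.70, 0.59, 0.32; count ≥ 0.53 → 2.

2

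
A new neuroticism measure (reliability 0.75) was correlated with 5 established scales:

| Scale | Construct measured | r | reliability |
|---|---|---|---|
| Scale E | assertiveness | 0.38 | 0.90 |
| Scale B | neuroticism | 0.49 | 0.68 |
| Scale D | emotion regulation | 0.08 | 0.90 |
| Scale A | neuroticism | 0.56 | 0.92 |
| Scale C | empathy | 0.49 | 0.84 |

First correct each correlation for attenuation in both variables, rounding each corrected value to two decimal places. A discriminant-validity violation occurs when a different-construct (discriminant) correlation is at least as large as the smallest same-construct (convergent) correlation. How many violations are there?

0

Disattenuated r (r / √(r_scale · r_new)):
  Scale E (disc): 0.38 / √(0.90·0.75) = 0.46
  Scale B (conv): 0.49 / √(0.68·0.75) = 0.69
  Scale D (disc): 0.08 / √(0.90·0.75) = 0.10
  Scale A (conv): 0.56 / √(0.92·0.75) = 0.67
  Scale C (disc): 0.49 / √(0.84·0.75) = 0.62
Smallest convergent = 0.67. Discriminant values: 0.46, 0.10, 0.62; count ≥ 0.67 → 0.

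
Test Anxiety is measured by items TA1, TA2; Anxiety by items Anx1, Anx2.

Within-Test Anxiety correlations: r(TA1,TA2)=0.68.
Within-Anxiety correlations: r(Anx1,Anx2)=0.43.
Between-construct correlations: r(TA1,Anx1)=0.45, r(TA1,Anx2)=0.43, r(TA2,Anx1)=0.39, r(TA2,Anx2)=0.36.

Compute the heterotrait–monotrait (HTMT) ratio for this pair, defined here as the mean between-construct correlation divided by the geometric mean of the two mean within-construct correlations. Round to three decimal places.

Mean between = 1.63/4 = 0.4075.
Mean within-TA = 0.68/1 = 0.6800; mean within-Anx = 0.43/1 = 0.4300.
Geometric mean = √(0.6800 × 0.4300) = 0.5407.
HTMT = 0.4075 / 0.5407 = 0.754.

0.754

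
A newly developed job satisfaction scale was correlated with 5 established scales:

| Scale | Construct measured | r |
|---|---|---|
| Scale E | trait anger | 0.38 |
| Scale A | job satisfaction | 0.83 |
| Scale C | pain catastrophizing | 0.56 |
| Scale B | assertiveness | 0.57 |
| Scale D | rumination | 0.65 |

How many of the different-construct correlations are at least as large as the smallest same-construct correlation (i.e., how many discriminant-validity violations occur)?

Convergent (same construct = job satisfaction): Scale A.
Smallest convergent = 0.83. Discriminant values: 0.38, 0.56, 0.57, 0.65; count ≥ 0.83 → 0.

0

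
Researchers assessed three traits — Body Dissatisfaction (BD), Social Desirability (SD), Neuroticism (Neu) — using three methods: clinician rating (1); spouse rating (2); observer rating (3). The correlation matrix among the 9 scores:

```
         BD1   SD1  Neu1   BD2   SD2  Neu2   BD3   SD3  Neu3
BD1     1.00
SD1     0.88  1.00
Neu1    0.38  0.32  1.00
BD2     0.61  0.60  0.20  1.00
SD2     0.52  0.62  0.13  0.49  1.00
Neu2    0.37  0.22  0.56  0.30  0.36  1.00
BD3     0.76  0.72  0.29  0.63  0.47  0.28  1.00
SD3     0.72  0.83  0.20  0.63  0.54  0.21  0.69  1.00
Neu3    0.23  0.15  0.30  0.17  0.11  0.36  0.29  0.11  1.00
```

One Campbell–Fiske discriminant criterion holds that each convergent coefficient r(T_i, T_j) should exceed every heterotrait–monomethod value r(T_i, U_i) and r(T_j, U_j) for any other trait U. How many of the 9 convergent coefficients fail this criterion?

8

Checking each validity diagonal entry against its comparison values:
BD (methods 1·2): 0.61 vs {0.88, 0.49, 0.38, 0.30} → fail.
BD (methods 1·3): 0.76 vs {0.88, 0.69, 0.38, 0.29} → fail.
BD (methods 2·3): 0.63 vs {0.49, 0.69, 0.30, 0.29} → fail.
SD (methods 1·2): 0.62 vs {0.88, 0.49, 0.32, 0.36} → fail.
SD (methods 1·3): 0.83 vs {0.88, 0.69, 0.32, 0.11} → fail.
SD (methods 2·3): 0.54 vs {0.49, 0.69, 0.36, 0.11} → fail.
Neu (methods 1·2): 0.56 vs {0.38, 0.30, 0.32, 0.36} → pass.
Neu (methods 1·3): 0.30 vs {0.38, 0.29, 0.32, 0.11} → fail.
Neu (methods 2·3): 0.36 vs {0.30, 0.29, 0.36, 0.11} → fail.
8 of 9 fail.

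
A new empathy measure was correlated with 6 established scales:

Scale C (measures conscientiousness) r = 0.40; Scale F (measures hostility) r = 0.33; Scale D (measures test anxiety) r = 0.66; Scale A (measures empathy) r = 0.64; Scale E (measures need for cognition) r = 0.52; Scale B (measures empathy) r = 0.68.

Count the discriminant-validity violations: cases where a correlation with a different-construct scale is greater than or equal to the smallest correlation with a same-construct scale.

1

Convergent (same construct = empathy): Scale A, Scale B.
Smallest convergent = 0.64. Discriminant values: 0.40, 0.33, 0.66, 0.52; count ≥ 0.64 → 1.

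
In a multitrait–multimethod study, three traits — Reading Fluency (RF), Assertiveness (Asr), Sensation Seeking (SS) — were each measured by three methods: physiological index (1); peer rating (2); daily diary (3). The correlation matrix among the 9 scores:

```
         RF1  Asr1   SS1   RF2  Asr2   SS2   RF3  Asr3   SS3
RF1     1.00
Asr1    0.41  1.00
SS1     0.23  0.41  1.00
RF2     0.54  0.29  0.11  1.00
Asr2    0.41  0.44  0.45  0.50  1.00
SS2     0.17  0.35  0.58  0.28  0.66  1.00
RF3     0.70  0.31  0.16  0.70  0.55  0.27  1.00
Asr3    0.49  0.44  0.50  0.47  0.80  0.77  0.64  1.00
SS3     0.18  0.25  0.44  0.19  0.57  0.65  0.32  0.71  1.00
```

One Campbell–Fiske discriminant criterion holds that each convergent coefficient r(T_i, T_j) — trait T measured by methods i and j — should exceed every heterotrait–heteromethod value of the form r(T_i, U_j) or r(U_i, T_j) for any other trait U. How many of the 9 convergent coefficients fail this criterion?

4

Convergent coefficients and their comparison sets:
RF (methods 1·2): 0.54 vs {0.41, 0.29, 0.17, 0.11} → pass.
RF (methods 1·3): 0.70 vs {0.49, 0.31, 0.18, 0.16} → pass.
RF (methods 2·3): 0.70 vs {0.47, 0.55, 0.19, 0.27} → pass.
Asr (methods 1·2): 0.44 vs {0.29, 0.41, 0.35, 0.45} → fail.
Asr (methods 1·3): 0.44 vs {0.31, 0.49, 0.25, 0.50} → fail.
Asr (methods 2·3): 0.80 vs {0.55, 0.47, 0.57, 0.77} → pass.
SS (methods 1·2): 0.58 vs {0.11, 0.17, 0.45, 0.35} → pass.
SS (methods 1·3): 0.44 vs {0.16, 0.18, 0.50, 0.25} → fail.
SS (methods 2·3): 0.65 vs {0.27, 0.19, 0.77, 0.57} → fail.
4 of 9 fail.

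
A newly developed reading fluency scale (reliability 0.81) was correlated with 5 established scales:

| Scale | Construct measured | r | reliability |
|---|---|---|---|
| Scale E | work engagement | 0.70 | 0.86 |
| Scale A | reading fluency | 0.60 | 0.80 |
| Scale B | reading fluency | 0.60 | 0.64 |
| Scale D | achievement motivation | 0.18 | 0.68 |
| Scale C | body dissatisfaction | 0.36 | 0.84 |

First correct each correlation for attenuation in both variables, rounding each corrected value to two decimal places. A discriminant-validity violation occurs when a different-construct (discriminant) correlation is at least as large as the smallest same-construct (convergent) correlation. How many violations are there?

1

Disattenuated r (r / √(r_scale · r_new)):
  Scale E (disc): 0.70 / √(0.86·0.81) = 0.84
  Scale A (conv): 0.60 / √(0.80·0.81) = 0.75
  Scale B (conv): 0.60 / √(0.64·0.81) = 0.83
  Scale D (disc): 0.18 / √(0.68·0.81) = 0.24
  Scale C (disc): 0.36 / √(0.84·0.81) = 0.44
Smallest convergent = 0.75. Discriminant values: 0.84, 0.24, 0.44; count ≥ 0.75 → 1.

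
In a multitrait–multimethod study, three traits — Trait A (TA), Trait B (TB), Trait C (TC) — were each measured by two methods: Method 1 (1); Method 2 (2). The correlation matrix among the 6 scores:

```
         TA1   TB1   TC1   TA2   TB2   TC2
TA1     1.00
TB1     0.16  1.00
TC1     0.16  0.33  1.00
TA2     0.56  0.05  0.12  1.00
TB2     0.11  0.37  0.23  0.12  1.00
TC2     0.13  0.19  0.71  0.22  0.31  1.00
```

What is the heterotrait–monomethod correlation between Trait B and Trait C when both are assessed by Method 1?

Different traits, same method: r(TB1, TC1) = 0.33.

0.33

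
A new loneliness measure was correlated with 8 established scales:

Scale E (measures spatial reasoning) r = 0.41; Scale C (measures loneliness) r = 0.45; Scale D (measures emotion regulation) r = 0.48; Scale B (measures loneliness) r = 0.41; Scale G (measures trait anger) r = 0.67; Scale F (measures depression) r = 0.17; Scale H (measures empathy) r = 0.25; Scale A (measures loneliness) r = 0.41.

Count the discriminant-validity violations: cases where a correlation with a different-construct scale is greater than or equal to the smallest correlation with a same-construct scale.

3

Convergent (same construct = loneliness): Scale C, Scale B, Scale A.
Smallest convergent = 0.41. Discriminant values: 0.41, 0.48, 0.67, 0.17, 0.25; count ≥ 0.41 → 3.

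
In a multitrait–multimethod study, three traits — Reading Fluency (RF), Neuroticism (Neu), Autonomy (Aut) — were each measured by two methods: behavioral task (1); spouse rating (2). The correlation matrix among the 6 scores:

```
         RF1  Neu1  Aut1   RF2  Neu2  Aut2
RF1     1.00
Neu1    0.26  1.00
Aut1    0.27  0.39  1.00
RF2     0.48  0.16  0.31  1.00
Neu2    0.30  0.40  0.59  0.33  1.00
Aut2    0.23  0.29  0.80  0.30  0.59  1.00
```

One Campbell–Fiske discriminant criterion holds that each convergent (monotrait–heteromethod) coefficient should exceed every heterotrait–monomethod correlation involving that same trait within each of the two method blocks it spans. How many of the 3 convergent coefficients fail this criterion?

Convergent coefficients and their comparison sets:
RF (methods 1·2): 0.48 vs {0.26, 0.33, 0.27, 0.30} → pass.
Neu (methods 1·2): 0.40 vs {0.26, 0.33, 0.39, 0.59} → fail.
Aut (methods 1·2): 0.80 vs {0.27, 0.30, 0.39, 0.59} → pass.
1 of 3 fail.

1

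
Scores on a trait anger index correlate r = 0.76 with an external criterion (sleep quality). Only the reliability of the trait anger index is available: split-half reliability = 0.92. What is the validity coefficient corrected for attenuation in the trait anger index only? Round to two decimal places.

0.79

Single correction: r_c = r_obs / √r_xx = 0.76 / √0.92 = 0.76 / 0.9592 ≈ 0.79.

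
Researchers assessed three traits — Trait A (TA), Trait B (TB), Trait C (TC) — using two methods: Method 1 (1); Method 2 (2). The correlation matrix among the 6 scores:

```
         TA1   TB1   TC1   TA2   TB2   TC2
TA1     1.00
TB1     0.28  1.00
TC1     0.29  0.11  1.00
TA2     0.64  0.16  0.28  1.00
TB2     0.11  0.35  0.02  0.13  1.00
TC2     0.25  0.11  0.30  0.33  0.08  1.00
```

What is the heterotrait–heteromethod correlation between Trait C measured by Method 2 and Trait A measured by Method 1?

0.25

Different traits and methods: r(TC2, TA1) = 0.25.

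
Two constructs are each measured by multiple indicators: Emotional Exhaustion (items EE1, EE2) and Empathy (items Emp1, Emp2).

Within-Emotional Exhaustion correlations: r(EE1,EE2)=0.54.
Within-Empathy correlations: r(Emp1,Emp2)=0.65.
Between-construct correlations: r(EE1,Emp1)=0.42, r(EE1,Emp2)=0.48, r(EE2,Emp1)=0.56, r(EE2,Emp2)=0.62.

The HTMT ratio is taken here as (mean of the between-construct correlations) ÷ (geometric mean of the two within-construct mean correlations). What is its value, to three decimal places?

0.878

Mean heterotrait r = 2.08/4 = 0.5200.
Mean within-EE = 0.54/1 = 0.5400; mean within-Emp = 0.65/1 = 0.6500.
Geometric mean = √(0.5400 × 0.6500) = 0.5925.
HTMT = 0.5200 / 0.5925 = 0.878.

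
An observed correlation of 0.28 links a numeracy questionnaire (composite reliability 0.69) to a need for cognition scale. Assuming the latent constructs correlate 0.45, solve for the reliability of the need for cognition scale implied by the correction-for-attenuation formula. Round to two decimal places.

0.56

r_true = r_obs / √(r_xx · r_yy) ⇒ 0.45 = 0.28 / √(0.69 · r_yy).
√(0.69 · r_yy) = 0.28 / 0.45 = 0.6222; 0.69 · r_yy = 0.3871; r_yy = 0.3871 / 0.69 ≈ 0.56.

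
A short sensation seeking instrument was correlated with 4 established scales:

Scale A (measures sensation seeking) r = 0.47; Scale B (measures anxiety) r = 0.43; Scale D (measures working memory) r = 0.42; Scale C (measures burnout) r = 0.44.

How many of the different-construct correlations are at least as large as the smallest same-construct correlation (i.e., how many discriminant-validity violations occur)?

Convergent (same construct = sensation seeking): Scale A.
Smallest convergent = 0.47. Discriminant values: 0.43, 0.42, 0.44; count ≥ 0.47 → 0.

0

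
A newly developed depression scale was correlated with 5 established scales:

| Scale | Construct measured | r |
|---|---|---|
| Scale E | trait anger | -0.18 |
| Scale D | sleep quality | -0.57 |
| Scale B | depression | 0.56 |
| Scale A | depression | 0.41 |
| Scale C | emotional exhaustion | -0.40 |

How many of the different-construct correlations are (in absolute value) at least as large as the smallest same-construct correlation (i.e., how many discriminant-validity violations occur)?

1

Convergent (same construct = depression): Scale B, Scale A.
Smallest convergent = 0.41. Discriminant |r|: 0.18, 0.57, 0.40; count ≥ 0.41 → 1.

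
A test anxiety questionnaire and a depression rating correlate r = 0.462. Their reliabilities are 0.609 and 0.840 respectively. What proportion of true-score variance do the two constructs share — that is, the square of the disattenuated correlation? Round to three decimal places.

Disattenuated r = 0.462 / √(0.609 × 0.840) = 0.462 / 0.7152 = 0.6460.
Shared true-score variance = 0.6460² = 0.4173 ≈ 0.417.

0.417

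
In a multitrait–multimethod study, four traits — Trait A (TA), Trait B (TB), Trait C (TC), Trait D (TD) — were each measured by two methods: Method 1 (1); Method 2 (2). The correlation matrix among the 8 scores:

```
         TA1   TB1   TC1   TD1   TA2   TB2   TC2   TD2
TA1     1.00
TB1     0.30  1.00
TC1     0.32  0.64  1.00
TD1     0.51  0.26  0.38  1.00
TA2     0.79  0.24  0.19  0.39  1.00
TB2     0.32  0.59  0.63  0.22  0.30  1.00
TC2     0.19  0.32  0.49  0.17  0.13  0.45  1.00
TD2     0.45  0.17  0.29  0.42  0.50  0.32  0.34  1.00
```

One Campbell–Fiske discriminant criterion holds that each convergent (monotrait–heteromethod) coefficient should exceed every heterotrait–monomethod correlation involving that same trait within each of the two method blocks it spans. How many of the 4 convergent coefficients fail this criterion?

Each convergent coefficient versus the relevant comparison correlations:
TA (methods 1·2): 0.79 vs {0.30, 0.30, 0.32, 0.13, 0.51, 0.50} → pass.
TB (methods 1·2): 0.59 vs {0.30, 0.30, 0.64, 0.45, 0.26, 0.32} → fail.
TC (methods 1·2): 0.49 vs {0.32, 0.13, 0.64, 0.45, 0.38, 0.34} → fail.
TD (methods 1·2): 0.42 vs {0.51, 0.50, 0.26, 0.32, 0.38, 0.34} → fail.
3 of 4 fail.

3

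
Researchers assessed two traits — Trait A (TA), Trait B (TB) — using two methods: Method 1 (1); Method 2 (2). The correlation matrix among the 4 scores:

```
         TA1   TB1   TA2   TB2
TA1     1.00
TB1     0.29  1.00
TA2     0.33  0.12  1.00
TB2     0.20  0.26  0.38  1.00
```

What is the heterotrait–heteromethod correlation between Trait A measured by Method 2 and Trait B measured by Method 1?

0.12

Different traits and methods: r(TA2, TB1) = 0.12.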